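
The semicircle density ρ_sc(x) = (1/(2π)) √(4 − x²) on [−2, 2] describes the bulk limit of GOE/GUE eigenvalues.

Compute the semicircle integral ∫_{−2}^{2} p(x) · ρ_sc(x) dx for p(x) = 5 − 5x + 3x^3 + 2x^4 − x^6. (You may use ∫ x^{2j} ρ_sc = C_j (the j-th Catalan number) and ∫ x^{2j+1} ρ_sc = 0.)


Write p(x) = Σ a_i x^i, split into monomials and integrate each against ρ_sc separately.
Using ∫ x^{2j} ρ_sc = C_j = (1/(j+1)) C(2j, j) (Catalan numbers) and ∫ x^{2j+1} ρ_sc = 0 (odd monomials vanish by symmetry):
  i = 0 (even): a_0 · C_{0} = 5 · 1 = 5
  i = 1 (odd): ∫ x^1 ρ_sc = 0 (vanishes)
  i = 3 (odd): ∫ x^3 ρ_sc = 0 (vanishes)
  i = 4 (even): a_4 · C_{2} = 2 · 2 = 4
  i = 6 (even): a_6 · C_{3} = -1 · 5 = -5

Summing the contributions: ∫_{−2}^{2} p(x) ρ_sc(x) dx = 5 + 4 + (-5) = 4.


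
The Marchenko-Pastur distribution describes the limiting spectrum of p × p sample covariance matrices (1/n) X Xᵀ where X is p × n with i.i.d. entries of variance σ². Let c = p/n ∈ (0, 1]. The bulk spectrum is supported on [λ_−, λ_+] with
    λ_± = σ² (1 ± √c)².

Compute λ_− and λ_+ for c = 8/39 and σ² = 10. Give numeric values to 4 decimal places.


c = 8/39 = 0.205128; √c = 0.452911.
λ_− = σ² (1 − √c)² = 10 · (1 − 0.452911)² = 10 · (0.547089)² = 2.993066.
λ_+ = σ² (1 + √c)² = 10 · (1 + 0.452911)² = 10 · (1.452911)² = 21.109498.

Rounded to 4 decimal places: λ_− ≈ 2.9931, λ_+ ≈ 21.1095.


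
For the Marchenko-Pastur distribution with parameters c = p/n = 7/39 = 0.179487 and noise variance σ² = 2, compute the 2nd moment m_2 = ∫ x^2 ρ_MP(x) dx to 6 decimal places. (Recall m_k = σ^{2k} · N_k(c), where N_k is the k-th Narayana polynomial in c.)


E[X²] = σ⁴ (1 + c) (second MP moment). With σ² = 2 (so σ⁴ = 4) and c = 7/39 = 0.179487: E[X²] = 4 · (1 + 0.179487) = 4 · 1.179487.

So E[X^2] = 4.717949.


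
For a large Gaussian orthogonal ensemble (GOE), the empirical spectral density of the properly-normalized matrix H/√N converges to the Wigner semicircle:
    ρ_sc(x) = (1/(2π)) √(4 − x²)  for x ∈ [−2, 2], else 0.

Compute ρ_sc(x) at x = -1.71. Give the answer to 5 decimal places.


ρ_sc(x) = (1/(2π)) √(4 − x²). With x = -1.71:
  4 − x² = 4 − (-1.71)² = 4 − 2.924100 = 1.075900.
  √(4 − x²) = 1.037256.
  1/(2π) = 0.159155.
  ρ_sc(-1.71) = 0.159155 · 1.037256 = 0.165084.

Rounded to 5 decimal places: ρ_sc(-1.71) ≈ 0.16508.


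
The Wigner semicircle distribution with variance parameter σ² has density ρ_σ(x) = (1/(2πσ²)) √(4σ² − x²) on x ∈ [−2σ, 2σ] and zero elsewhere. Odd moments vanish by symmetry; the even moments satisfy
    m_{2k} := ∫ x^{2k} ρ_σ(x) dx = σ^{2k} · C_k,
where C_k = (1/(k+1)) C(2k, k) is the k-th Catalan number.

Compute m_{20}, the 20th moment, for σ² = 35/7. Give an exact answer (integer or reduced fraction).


By the scaled semicircle moment identity, m_{2k} = σ^{2k} · C_k with k = 10.
C_10 = (1/(k+1)) · C(2k, k) = (1/11) · C(20, 10) = (1/11) · 184756 = 16796.
σ^{2k} = (σ²)^k = (35/7)^10 = 9765625.

Therefore m_{20} = σ^{20} · C_10 = 9765625 · 16796 = 164023437500.


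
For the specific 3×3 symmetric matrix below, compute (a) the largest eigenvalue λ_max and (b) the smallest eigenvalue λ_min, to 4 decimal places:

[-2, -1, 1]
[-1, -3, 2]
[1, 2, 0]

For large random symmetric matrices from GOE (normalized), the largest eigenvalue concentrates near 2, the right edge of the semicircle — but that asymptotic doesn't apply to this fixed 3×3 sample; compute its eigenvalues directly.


Since M is real symmetric, all three eigenvalues are real; they are the roots of det(λI − M) = λ³ − (tr M) λ² + s λ − det M, where s is the sum of the principal 2×2 minors.
tr M = -2 + (-3) + 0 = -5.
s = ((-2)·(-3) − (-1)²) + ((-2)·0 − 1²) + ((-3)·0 − 2²) = 5 + (-1) + (-4) = 0.
det M (expand along row 1) = (-2)·(-4) − (-1)·(-2) + 1·1 = 7.
Characteristic polynomial: λ³ + 5λ² − 7 = 0.
Substitute λ = y + (tr M)/3 = y − 1.666667 to remove the quadratic term: y³ + p·y + q = 0 with p = s − (tr M)²/3 = -8.333333 and q = −2(tr M)³/27 + (tr M)·s/3 − det M = 2.259259.
Three real roots ⇒ use the trigonometric (Viète) form: r = 2√(−p/3) = 3.333333, φ = arccos(3q/(p·r)) = arccos(-0.244000) = 1.817285 rad.
y_k = r·cos(φ/3 − 2πk/3) for k = 0, 1, 2 gives y = 2.740229, 0.273568, -3.013797.
λ_k = y_k − 1.666667 gives λ = 1.0736, -1.3931, -4.6805 (check: the sum is -5.0000 = tr M).

Hence λ_max = 1.0736 and λ_min = -4.6805.


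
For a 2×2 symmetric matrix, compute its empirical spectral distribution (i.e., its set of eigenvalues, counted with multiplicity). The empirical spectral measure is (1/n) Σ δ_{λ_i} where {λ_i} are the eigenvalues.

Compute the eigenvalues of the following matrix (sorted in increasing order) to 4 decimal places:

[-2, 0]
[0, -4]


Since M is real symmetric, both eigenvalues are real; they are the roots of det(λI − M) = λ² − (tr M) λ + det M.
tr M = -2 + (-4) = -6.
det M = (-2)·(-4) − 0² = 8 − 0 = 8.
Characteristic polynomial: λ² + 6λ + 8 = 0.
Discriminant Δ = (tr M)² − 4·det M = 36 − 32 = 4; √Δ = 2.000000.
λ = (tr M ± √Δ)/2 = (-6 ± 2.000000)/2, giving (tr M − √Δ)/2 = -4.0000 and (tr M + √Δ)/2 = -2.0000.

Eigenvalues sorted in increasing order: [-4.0000, -2.0000].


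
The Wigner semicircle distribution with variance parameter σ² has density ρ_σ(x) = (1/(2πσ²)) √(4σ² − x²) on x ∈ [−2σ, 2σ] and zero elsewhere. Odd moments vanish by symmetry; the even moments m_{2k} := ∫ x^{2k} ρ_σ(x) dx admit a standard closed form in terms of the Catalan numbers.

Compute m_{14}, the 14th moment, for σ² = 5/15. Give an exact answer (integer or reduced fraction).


By the scaled semicircle moment identity, m_{2k} = σ^{2k} · C_k with k = 7.
C_7 = (1/(k+1)) · C(2k, k) = (1/8) · C(14, 7) = (1/8) · 3432 = 429.
σ^{2k} = (σ²)^k = (5/15)^7 = 1/2187.

Therefore m_{14} = σ^{14} · C_7 = (1/2187) · 429 = 143/729.


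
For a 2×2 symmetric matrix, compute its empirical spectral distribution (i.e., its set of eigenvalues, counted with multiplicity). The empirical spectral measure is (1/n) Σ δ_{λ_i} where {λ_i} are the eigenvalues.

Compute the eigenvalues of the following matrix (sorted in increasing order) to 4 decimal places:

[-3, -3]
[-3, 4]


Since M is real symmetric, both eigenvalues are real; they are the roots of det(λI − M) = λ² − (tr M) λ + det M.
tr M = -3 + 4 = 1.
det M = (-3)·4 − (-3)² = -12 − 9 = -21.
Characteristic polynomial: λ² − λ − 21 = 0.
Discriminant Δ = (tr M)² − 4·det M = 1 − (-84) = 85; √Δ = 9.219544.
λ = (tr M ± √Δ)/2 = (1 ± 9.219544)/2, giving (tr M − √Δ)/2 = -4.1098 and (tr M + √Δ)/2 = 5.1098.

Eigenvalues sorted in increasing order: [-4.1098, 5.1098].


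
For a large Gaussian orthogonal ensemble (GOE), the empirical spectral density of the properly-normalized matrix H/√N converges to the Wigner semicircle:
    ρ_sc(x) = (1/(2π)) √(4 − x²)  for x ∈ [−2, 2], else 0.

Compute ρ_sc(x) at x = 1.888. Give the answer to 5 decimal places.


ρ_sc(x) = (1/(2π)) √(4 − x²). With x = 1.888:
  4 − x² = 4 − (1.888)² = 4 − 3.564544 = 0.435456.
  √(4 − x²) = 0.659891.
  1/(2π) = 0.159155.
  ρ_sc(1.888) = 0.159155 · 0.659891 = 0.105025.

Rounded to 5 decimal places: ρ_sc(1.888) ≈ 0.10502.


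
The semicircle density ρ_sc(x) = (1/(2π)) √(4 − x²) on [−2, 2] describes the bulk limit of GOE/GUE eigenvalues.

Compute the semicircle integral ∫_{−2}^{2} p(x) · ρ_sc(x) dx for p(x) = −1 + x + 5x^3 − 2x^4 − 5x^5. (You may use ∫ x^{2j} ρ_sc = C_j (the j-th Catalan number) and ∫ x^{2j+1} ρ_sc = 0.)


Write p(x) = Σ a_i x^i, split into monomials and integrate each against ρ_sc separately.
Using ∫ x^{2j} ρ_sc = C_j = (1/(j+1)) C(2j, j) (Catalan numbers) and ∫ x^{2j+1} ρ_sc = 0 (odd monomials vanish by symmetry):
  i = 0 (even): a_0 · C_{0} = -1 · 1 = -1
  i = 1 (odd): ∫ x^1 ρ_sc = 0 (vanishes)
  i = 3 (odd): ∫ x^3 ρ_sc = 0 (vanishes)
  i = 4 (even): a_4 · C_{2} = -2 · 2 = -4
  i = 5 (odd): ∫ x^5 ρ_sc = 0 (vanishes)

Summing the contributions: ∫_{−2}^{2} p(x) ρ_sc(x) dx = (-1) + (-4) = -5.


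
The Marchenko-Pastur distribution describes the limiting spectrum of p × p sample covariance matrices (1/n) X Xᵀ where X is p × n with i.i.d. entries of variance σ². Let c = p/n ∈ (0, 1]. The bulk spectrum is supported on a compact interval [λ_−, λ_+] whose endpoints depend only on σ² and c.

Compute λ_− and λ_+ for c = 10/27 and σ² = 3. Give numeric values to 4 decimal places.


c = 10/27 = 0.370370; √c = 0.608581.
λ_− = σ² (1 − √c)² = 3 · (1 − 0.608581)² = 3 · (0.391419)² = 0.459627.
λ_+ = σ² (1 + √c)² = 3 · (1 + 0.608581)² = 3 · (1.608581)² = 7.762595.

Rounded to 4 decimal places: λ_− ≈ 0.4596, λ_+ ≈ 7.7626.


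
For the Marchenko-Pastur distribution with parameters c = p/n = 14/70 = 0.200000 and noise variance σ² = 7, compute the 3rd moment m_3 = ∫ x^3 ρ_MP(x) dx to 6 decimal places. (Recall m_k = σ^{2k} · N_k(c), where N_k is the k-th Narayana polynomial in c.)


E[X³] = σ⁶ (1 + 3c + c²) (third MP moment). With σ² = 7 (so σ⁶ = 343) and c = 14/70 = 0.200000: E[X³] = 343 · (1 + 3·0.200000 + (0.200000)²) = 343 · 1.640000.

So E[X^3] = 562.520000.


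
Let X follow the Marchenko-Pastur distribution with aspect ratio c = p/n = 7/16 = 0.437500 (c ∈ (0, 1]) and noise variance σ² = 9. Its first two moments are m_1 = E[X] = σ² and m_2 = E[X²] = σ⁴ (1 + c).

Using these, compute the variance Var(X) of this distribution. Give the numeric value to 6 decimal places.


m_1 = E[X] = σ² = 9, so m_1² = 81.
m_2 = E[X²] = σ⁴ (1 + c) = 81 · (1 + 0.437500) = 81 · 1.437500 = 116.437500.
(Note m_2 − m_1² simplifies to c · σ⁴ = 0.437500 · 81.)

Var(X) = m_2 − m_1² = 116.437500 − 81 = 35.437500.


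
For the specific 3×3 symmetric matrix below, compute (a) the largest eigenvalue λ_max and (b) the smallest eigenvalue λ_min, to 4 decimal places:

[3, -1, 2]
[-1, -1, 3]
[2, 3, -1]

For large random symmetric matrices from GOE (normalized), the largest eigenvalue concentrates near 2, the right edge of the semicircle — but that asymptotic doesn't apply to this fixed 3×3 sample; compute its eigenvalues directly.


Since M is real symmetric, all three eigenvalues are real; they are the roots of det(λI − M) = λ³ − (tr M) λ² + s λ − det M, where s is the sum of the principal 2×2 minors.
tr M = 3 + (-1) + (-1) = 1.
s = (3·(-1) − (-1)²) + (3·(-1) − 2²) + ((-1)·(-1) − 3²) = -4 + (-7) + (-8) = -19.
det M (expand along row 1) = 3·(-8) − (-1)·(-5) + 2·(-1) = -31.
Characteristic polynomial: λ³ − λ² − 19λ + 31 = 0.
Substitute λ = y + (tr M)/3 = y + 0.333333 to remove the quadratic term: y³ + p·y + q = 0 with p = s − (tr M)²/3 = -19.333333 and q = −2(tr M)³/27 + (tr M)·s/3 − det M = 24.592593.
Three real roots ⇒ use the trigonometric (Viète) form: r = 2√(−p/3) = 5.077182, φ = arccos(3q/(p·r)) = arccos(-0.751616) = 2.421305 rad.
y_k = r·cos(φ/3 − 2πk/3) for k = 0, 1, 2 gives y = 3.511352, 1.420192, -4.931544.
λ_k = y_k + 0.333333 gives λ = 3.8447, 1.7535, -4.5982 (check: the sum is 1.0000 = tr M).

Hence λ_max = 3.8447 and λ_min = -4.5982.


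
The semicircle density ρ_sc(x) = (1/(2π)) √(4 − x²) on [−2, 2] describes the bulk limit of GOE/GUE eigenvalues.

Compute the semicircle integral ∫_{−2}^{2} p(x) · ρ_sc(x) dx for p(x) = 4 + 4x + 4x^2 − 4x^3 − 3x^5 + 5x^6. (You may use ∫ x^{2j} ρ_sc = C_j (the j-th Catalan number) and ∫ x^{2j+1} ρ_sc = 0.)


Write p(x) = Σ a_i x^i, split into monomials and integrate each against ρ_sc separately.
Using ∫ x^{2j} ρ_sc = C_j = (1/(j+1)) C(2j, j) (Catalan numbers) and ∫ x^{2j+1} ρ_sc = 0 (odd monomials vanish by symmetry):
  i = 0 (even): a_0 · C_{0} = 4 · 1 = 4
  i = 1 (odd): ∫ x^1 ρ_sc = 0 (vanishes)
  i = 2 (even): a_2 · C_{1} = 4 · 1 = 4
  i = 3 (odd): ∫ x^3 ρ_sc = 0 (vanishes)
  i = 5 (odd): ∫ x^5 ρ_sc = 0 (vanishes)
  i = 6 (even): a_6 · C_{3} = 5 · 5 = 25

Summing the contributions: ∫_{−2}^{2} p(x) ρ_sc(x) dx = 4 + 4 + 25 = 33.


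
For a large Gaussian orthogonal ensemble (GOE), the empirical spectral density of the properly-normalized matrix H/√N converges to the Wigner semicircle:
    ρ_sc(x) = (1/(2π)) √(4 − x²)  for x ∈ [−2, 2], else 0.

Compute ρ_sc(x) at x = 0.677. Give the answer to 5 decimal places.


ρ_sc(x) = (1/(2π)) √(4 − x²). With x = 0.677:
  4 − x² = 4 − (0.677)² = 4 − 0.458329 = 3.541671.
  √(4 − x²) = 1.881933.
  1/(2π) = 0.159155.
  ρ_sc(0.677) = 0.159155 · 1.881933 = 0.299519.

Rounded to 5 decimal places: ρ_sc(0.677) ≈ 0.29952.


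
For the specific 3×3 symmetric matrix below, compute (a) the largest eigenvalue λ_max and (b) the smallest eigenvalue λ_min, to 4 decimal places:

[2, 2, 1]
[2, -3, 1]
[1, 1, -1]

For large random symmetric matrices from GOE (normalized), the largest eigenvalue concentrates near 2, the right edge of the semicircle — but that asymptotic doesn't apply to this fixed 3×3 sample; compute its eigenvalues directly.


Since M is real symmetric, all three eigenvalues are real; they are the roots of det(λI − M) = λ³ − (tr M) λ² + s λ − det M, where s is the sum of the principal 2×2 minors.
tr M = 2 + (-3) + (-1) = -2.
s = (2·(-3) − 2²) + (2·(-1) − 1²) + ((-3)·(-1) − 1²) = -10 + (-3) + 2 = -11.
det M (expand along row 1) = 2·2 − 2·(-3) + 1·5 = 15.
Characteristic polynomial: λ³ + 2λ² − 11λ − 15 = 0.
Substitute λ = y + (tr M)/3 = y − 0.666667 to remove the quadratic term: y³ + p·y + q = 0 with p = s − (tr M)²/3 = -12.333333 and q = −2(tr M)³/27 + (tr M)·s/3 − det M = -7.074074.
Three real roots ⇒ use the trigonometric (Viète) form: r = 2√(−p/3) = 4.055175, φ = arccos(3q/(p·r)) = arccos(0.424327) = 1.132578 rad.
y_k = r·cos(φ/3 − 2πk/3) for k = 0, 1, 2 gives y = 3.769608, -0.590247, -3.179361.
λ_k = y_k − 0.666667 gives λ = 3.1029, -1.2569, -3.8460 (check: the sum is -2.0000 = tr M).

Hence λ_max = 3.1029 and λ_min = -3.8460.


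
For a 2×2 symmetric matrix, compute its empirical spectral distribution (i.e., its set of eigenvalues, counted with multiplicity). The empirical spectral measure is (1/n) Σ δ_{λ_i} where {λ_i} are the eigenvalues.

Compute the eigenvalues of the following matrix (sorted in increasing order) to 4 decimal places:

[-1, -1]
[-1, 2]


Since M is real symmetric, both eigenvalues are real; they are the roots of det(λI − M) = λ² − (tr M) λ + det M.
tr M = -1 + 2 = 1.
det M = (-1)·2 − (-1)² = -2 − 1 = -3.
Characteristic polynomial: λ² − λ − 3 = 0.
Discriminant Δ = (tr M)² − 4·det M = 1 − (-12) = 13; √Δ = 3.605551.
λ = (tr M ± √Δ)/2 = (1 ± 3.605551)/2, giving (tr M − √Δ)/2 = -1.3028 and (tr M + √Δ)/2 = 2.3028.

Eigenvalues sorted in increasing order: [-1.3028, 2.3028].


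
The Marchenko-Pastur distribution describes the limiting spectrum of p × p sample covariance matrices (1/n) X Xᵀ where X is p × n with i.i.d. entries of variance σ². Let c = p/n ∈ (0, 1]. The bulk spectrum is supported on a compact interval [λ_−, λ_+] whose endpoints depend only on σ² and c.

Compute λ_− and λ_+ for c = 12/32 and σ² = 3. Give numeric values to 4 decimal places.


c = 12/32 = 0.375000; √c = 0.612372.
λ_− = σ² (1 − √c)² = 3 · (1 − 0.612372)² = 3 · (0.387628)² = 0.450765.
λ_+ = σ² (1 + √c)² = 3 · (1 + 0.612372)² = 3 · (1.612372)² = 7.799235.

Rounded to 4 decimal places: λ_− ≈ 0.4508, λ_+ ≈ 7.7992.


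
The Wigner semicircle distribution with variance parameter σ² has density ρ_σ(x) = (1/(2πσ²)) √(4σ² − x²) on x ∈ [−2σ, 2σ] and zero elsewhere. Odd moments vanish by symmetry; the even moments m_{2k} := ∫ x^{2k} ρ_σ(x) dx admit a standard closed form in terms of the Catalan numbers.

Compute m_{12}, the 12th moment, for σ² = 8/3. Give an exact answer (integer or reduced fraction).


By the scaled semicircle moment identity, m_{2k} = σ^{2k} · C_k with k = 6.
C_6 = (1/(k+1)) · C(2k, k) = (1/7) · C(12, 6) = (1/7) · 924 = 132.
σ^{2k} = (σ²)^k = (8/3)^6 = 262144/729.

Therefore m_{12} = σ^{12} · C_6 = (262144/729) · 132 = 11534336/243.


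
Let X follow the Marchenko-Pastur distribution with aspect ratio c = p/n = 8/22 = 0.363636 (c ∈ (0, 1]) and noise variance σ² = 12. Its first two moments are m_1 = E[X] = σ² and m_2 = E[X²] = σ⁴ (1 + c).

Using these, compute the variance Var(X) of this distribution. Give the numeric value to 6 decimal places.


m_1 = E[X] = σ² = 12, so m_1² = 144.
m_2 = E[X²] = σ⁴ (1 + c) = 144 · (1 + 0.363636) = 144 · 1.363636 = 196.363636.
(Note m_2 − m_1² simplifies to c · σ⁴ = 0.363636 · 144.)

Var(X) = m_2 − m_1² = 196.363636 − 144 = 52.363636.


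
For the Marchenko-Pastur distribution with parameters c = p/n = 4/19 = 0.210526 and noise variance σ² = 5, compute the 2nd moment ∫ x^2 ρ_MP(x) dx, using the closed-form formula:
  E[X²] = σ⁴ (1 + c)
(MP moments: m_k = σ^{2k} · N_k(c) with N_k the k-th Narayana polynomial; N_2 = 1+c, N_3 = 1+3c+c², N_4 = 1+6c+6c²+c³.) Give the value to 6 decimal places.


E[X²] = σ⁴ (1 + c) (second MP moment). With σ² = 5 (so σ⁴ = 25) and c = 4/19 = 0.210526: E[X²] = 25 · (1 + 0.210526) = 25 · 1.210526.

So E[X^2] = 30.263158.


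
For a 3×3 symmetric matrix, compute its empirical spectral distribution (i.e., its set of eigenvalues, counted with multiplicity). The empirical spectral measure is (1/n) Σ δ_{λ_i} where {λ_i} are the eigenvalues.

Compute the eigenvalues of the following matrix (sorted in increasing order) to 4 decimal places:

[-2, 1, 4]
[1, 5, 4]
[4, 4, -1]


Since M is real symmetric, all three eigenvalues are real; they are the roots of det(λI − M) = λ³ − (tr M) λ² + s λ − det M, where s is the sum of the principal 2×2 minors.
tr M = -2 + 5 + (-1) = 2.
s = ((-2)·5 − 1²) + ((-2)·(-1) − 4²) + (5·(-1) − 4²) = -11 + (-14) + (-21) = -46.
det M (expand along row 1) = (-2)·(-21) − 1·(-17) + 4·(-16) = -5.
Characteristic polynomial: λ³ − 2λ² − 46λ + 5 = 0.
Substitute λ = y + (tr M)/3 = y + 0.666667 to remove the quadratic term: y³ + p·y + q = 0 with p = s − (tr M)²/3 = -47.333333 and q = −2(tr M)³/27 + (tr M)·s/3 − det M = -26.259259.
Three real roots ⇒ use the trigonometric (Viète) form: r = 2√(−p/3) = 7.944250, φ = arccos(3q/(p·r)) = arccos(0.209500) = 1.359733 rad.
y_k = r·cos(φ/3 − 2πk/3) for k = 0, 1, 2 gives y = 7.142129, -0.558453, -6.583676.
λ_k = y_k + 0.666667 gives λ = 7.8088, 0.1082, -5.9170 (check: the sum is 2.0000 = tr M).

Eigenvalues sorted in increasing order: [-5.9170, 0.1082, 7.8088].


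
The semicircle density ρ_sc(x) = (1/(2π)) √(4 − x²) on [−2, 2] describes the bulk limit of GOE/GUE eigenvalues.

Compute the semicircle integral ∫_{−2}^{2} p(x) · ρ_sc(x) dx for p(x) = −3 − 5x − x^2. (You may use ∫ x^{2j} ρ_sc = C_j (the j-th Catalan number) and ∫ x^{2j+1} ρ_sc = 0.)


Write p(x) = Σ a_i x^i, split into monomials and integrate each against ρ_sc separately.
Using ∫ x^{2j} ρ_sc = C_j = (1/(j+1)) C(2j, j) (Catalan numbers) and ∫ x^{2j+1} ρ_sc = 0 (odd monomials vanish by symmetry):
  i = 0 (even): a_0 · C_{0} = -3 · 1 = -3
  i = 1 (odd): ∫ x^1 ρ_sc = 0 (vanishes)
  i = 2 (even): a_2 · C_{1} = -1 · 1 = -1

Summing the contributions: ∫_{−2}^{2} p(x) ρ_sc(x) dx = (-3) + (-1) = -4.


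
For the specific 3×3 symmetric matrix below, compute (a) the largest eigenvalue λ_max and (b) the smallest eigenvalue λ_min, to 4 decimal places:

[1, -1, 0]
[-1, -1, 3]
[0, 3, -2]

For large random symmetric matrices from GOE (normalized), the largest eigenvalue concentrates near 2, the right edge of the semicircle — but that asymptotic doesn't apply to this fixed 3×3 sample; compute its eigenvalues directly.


Since M is real symmetric, all three eigenvalues are real; they are the roots of det(λI − M) = λ³ − (tr M) λ² + s λ − det M, where s is the sum of the principal 2×2 minors.
tr M = 1 + (-1) + (-2) = -2.
s = (1·(-1) − (-1)²) + (1·(-2) − 0²) + ((-1)·(-2) − 3²) = -2 + (-2) + (-7) = -11.
det M (expand along row 1) = 1·(-7) − (-1)·2 + 0·(-3) = -5.
Characteristic polynomial: λ³ + 2λ² − 11λ + 5 = 0.
Substitute λ = y + (tr M)/3 = y − 0.666667 to remove the quadratic term: y³ + p·y + q = 0 with p = s − (tr M)²/3 = -12.333333 and q = −2(tr M)³/27 + (tr M)·s/3 − det M = 12.925926.
Three real roots ⇒ use the trigonometric (Viète) form: r = 2√(−p/3) = 4.055175, φ = arccos(3q/(p·r)) = arccos(-0.775341) = 2.458051 rad.
y_k = r·cos(φ/3 − 2πk/3) for k = 0, 1, 2 gives y = 2.768452, 1.181917, -3.950369.
λ_k = y_k − 0.666667 gives λ = 2.1018, 0.5153, -4.6170 (check: the sum is -2.0000 = tr M).

Hence λ_max = 2.1018 and λ_min = -4.6170.


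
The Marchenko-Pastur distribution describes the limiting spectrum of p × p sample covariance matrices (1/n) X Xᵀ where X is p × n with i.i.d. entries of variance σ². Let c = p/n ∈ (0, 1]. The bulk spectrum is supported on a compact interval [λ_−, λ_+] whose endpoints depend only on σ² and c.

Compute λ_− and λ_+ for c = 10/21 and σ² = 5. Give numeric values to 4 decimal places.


c = 10/21 = 0.476190; √c = 0.690066.
λ_− = σ² (1 − √c)² = 5 · (1 − 0.690066)² = 5 · (0.309934)² = 0.480297.
λ_+ = σ² (1 + √c)² = 5 · (1 + 0.690066)² = 5 · (1.690066)² = 14.281608.

Rounded to 4 decimal places: λ_− ≈ 0.4803, λ_+ ≈ 14.2816.


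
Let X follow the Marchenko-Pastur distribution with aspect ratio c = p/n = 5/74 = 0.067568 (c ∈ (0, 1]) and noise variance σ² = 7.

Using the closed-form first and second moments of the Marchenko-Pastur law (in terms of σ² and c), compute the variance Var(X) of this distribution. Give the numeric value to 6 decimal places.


Recall the MP moments m_1 = E[X] = σ² and m_2 = E[X²] = σ⁴ (1 + c).
m_1 = E[X] = σ² = 7, so m_1² = 49.
m_2 = E[X²] = σ⁴ (1 + c) = 49 · (1 + 0.067568) = 49 · 1.067568 = 52.310811.
(Note m_2 − m_1² simplifies to c · σ⁴ = 0.067568 · 49.)

Var(X) = m_2 − m_1² = 52.310811 − 49 = 3.310811.


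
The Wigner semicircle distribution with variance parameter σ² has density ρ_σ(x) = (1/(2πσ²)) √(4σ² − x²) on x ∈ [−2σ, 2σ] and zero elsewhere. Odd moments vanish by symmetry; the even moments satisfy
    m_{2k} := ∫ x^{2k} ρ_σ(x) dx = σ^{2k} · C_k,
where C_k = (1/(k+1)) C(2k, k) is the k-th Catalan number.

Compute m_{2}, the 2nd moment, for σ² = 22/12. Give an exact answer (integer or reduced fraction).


By the scaled semicircle moment identity, m_{2k} = σ^{2k} · C_k with k = 1.
C_1 = (1/(k+1)) · C(2k, k) = (1/2) · C(2, 1) = (1/2) · 2 = 1.
σ^{2k} = (σ²)^k = (22/12)^1 = 11/6.

Therefore m_{2} = σ^{2} · C_1 = (11/6) · 1 = 11/6.


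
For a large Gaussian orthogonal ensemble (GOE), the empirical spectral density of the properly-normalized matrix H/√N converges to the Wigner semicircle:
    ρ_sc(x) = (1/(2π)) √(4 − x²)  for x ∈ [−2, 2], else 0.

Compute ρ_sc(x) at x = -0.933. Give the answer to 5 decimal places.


ρ_sc(x) = (1/(2π)) √(4 − x²). With x = -0.933:
  4 − x² = 4 − (-0.933)² = 4 − 0.870489 = 3.129511.
  √(4 − x²) = 1.769042.
  1/(2π) = 0.159155.
  ρ_sc(-0.933) = 0.159155 · 1.769042 = 0.281552.

Rounded to 5 decimal places: ρ_sc(-0.933) ≈ 0.28155.


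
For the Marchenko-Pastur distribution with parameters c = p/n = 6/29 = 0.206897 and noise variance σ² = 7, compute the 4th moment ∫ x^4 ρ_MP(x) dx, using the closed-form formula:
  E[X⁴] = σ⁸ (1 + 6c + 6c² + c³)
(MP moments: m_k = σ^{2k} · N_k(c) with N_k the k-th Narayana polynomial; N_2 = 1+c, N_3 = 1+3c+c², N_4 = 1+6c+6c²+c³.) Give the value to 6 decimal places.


E[X⁴] = σ⁸ (1 + 6c + 6c² + c³) (fourth MP moment). With σ² = 7 (so σ⁸ = 2401) and c = 6/29 = 0.206897: E[X⁴] = 2401 · (1 + 6·0.206897 + 6·(0.206897)² + (0.206897)³) = 2401 · 2.507073.

So E[X^4] = 6019.481939.


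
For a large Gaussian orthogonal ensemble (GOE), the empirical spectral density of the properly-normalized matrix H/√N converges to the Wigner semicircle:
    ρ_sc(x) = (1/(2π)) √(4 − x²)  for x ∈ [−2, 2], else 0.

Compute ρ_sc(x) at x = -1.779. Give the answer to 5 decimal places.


ρ_sc(x) = (1/(2π)) √(4 − x²). With x = -1.779:
  4 − x² = 4 − (-1.779)² = 4 − 3.164841 = 0.835159.
  √(4 − x²) = 0.913870.
  1/(2π) = 0.159155.
  ρ_sc(-1.779) = 0.159155 · 0.913870 = 0.145447.

Rounded to 5 decimal places: ρ_sc(-1.779) ≈ 0.14545.


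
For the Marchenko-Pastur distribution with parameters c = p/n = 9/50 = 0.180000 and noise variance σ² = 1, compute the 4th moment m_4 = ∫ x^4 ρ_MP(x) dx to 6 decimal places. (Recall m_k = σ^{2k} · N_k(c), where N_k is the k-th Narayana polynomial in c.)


E[X⁴] = σ⁸ (1 + 6c + 6c² + c³) (fourth MP moment). With σ² = 1 (so σ⁸ = 1) and c = 9/50 = 0.180000: E[X⁴] = 1 · (1 + 6·0.180000 + 6·(0.180000)² + (0.180000)³) = 1 · 2.280232.

So E[X^4] = 2.280232.


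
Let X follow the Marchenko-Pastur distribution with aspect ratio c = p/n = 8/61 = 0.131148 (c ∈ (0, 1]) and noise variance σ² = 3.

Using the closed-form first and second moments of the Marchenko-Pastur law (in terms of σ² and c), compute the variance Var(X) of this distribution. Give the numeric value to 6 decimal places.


Recall the MP moments m_1 = E[X] = σ² and m_2 = E[X²] = σ⁴ (1 + c).
m_1 = E[X] = σ² = 3, so m_1² = 9.
m_2 = E[X²] = σ⁴ (1 + c) = 9 · (1 + 0.131148) = 9 · 1.131148 = 10.180328.
(Note m_2 − m_1² simplifies to c · σ⁴ = 0.131148 · 9.)

Var(X) = m_2 − m_1² = 10.180328 − 9 = 1.180328.


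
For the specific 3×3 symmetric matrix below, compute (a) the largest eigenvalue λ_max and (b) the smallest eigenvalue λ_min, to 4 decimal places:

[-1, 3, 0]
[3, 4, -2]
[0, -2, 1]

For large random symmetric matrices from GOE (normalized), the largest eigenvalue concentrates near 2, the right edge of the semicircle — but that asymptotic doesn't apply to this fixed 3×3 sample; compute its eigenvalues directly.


Since M is real symmetric, all three eigenvalues are real; they are the roots of det(λI − M) = λ³ − (tr M) λ² + s λ − det M, where s is the sum of the principal 2×2 minors.
tr M = -1 + 4 + 1 = 4.
s = ((-1)·4 − 3²) + ((-1)·1 − 0²) + (4·1 − (-2)²) = -13 + (-1) + 0 = -14.
det M (expand along row 1) = (-1)·0 − 3·3 + 0·(-6) = -9.
Characteristic polynomial: λ³ − 4λ² − 14λ + 9 = 0.
Substitute λ = y + (tr M)/3 = y + 1.333333 to remove the quadratic term: y³ + p·y + q = 0 with p = s − (tr M)²/3 = -19.333333 and q = −2(tr M)³/27 + (tr M)·s/3 − det M = -14.407407.
Three real roots ⇒ use the trigonometric (Viète) form: r = 2√(−p/3) = 5.077182, φ = arccos(3q/(p·r)) = arccos(0.440329) = 1.114831 rad.
y_k = r·cos(φ/3 − 2πk/3) for k = 0, 1, 2 gives y = 4.730633, -0.768706, -3.961927.
λ_k = y_k + 1.333333 gives λ = 6.0640, 0.5646, -2.6286 (check: the sum is 4.0000 = tr M).

Hence λ_max = 6.0640 and λ_min = -2.6286.


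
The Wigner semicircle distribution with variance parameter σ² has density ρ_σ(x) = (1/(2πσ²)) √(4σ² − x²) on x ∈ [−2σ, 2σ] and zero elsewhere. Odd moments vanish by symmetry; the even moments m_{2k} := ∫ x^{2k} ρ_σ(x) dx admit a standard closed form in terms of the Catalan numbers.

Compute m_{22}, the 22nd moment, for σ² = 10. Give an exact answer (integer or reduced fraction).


By the scaled semicircle moment identity, m_{2k} = σ^{2k} · C_k with k = 11.
C_11 = (1/(k+1)) · C(2k, k) = (1/12) · C(22, 11) = (1/12) · 705432 = 58786.
σ^{2k} = (σ²)^k = (10)^11 = 100000000000.

Therefore m_{22} = σ^{22} · C_11 = 100000000000 · 58786 = 5878600000000000.


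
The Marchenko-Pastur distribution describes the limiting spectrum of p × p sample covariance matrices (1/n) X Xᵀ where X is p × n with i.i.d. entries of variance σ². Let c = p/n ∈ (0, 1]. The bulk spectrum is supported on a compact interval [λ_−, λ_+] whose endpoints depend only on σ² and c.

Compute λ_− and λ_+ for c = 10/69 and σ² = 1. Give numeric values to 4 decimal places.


c = 10/69 = 0.144928; √c = 0.380693.
λ_− = σ² (1 − √c)² = 1 · (1 − 0.380693)² = 1 · (0.619307)² = 0.383541.
λ_+ = σ² (1 + √c)² = 1 · (1 + 0.380693)² = 1 · (1.380693)² = 1.906315.

Rounded to 4 decimal places: λ_− ≈ 0.3835, λ_+ ≈ 1.9063.


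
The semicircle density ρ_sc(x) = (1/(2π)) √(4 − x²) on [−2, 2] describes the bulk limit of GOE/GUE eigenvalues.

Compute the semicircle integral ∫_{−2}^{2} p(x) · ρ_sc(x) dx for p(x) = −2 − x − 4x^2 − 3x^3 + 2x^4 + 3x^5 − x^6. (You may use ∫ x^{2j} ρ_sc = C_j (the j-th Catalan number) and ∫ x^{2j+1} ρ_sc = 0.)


Write p(x) = Σ a_i x^i, split into monomials and integrate each against ρ_sc separately.
Using ∫ x^{2j} ρ_sc = C_j = (1/(j+1)) C(2j, j) (Catalan numbers) and ∫ x^{2j+1} ρ_sc = 0 (odd monomials vanish by symmetry):
  i = 0 (even): a_0 · C_{0} = -2 · 1 = -2
  i = 1 (odd): ∫ x^1 ρ_sc = 0 (vanishes)
  i = 2 (even): a_2 · C_{1} = -4 · 1 = -4
  i = 3 (odd): ∫ x^3 ρ_sc = 0 (vanishes)
  i = 4 (even): a_4 · C_{2} = 2 · 2 = 4
  i = 5 (odd): ∫ x^5 ρ_sc = 0 (vanishes)
  i = 6 (even): a_6 · C_{3} = -1 · 5 = -5

Summing the contributions: ∫_{−2}^{2} p(x) ρ_sc(x) dx = (-2) + (-4) + 4 + (-5) = -7.


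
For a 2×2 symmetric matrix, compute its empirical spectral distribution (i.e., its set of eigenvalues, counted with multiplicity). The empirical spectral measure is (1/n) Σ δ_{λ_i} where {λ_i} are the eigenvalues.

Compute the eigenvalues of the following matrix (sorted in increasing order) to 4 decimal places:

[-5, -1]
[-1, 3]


Since M is real symmetric, both eigenvalues are real; they are the roots of det(λI − M) = λ² − (tr M) λ + det M.
tr M = -5 + 3 = -2.
det M = (-5)·3 − (-1)² = -15 − 1 = -16.
Characteristic polynomial: λ² + 2λ − 16 = 0.
Discriminant Δ = (tr M)² − 4·det M = 4 − (-64) = 68; √Δ = 8.246211.
λ = (tr M ± √Δ)/2 = (-2 ± 8.246211)/2, giving (tr M − √Δ)/2 = -5.1231 and (tr M + √Δ)/2 = 3.1231.

Eigenvalues sorted in increasing order: [-5.1231, 3.1231].


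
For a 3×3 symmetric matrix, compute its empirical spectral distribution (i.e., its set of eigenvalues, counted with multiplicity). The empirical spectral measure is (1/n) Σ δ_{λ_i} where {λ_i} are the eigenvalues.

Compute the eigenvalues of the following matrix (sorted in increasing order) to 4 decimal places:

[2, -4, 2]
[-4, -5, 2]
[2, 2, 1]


Since M is real symmetric, all three eigenvalues are real; they are the roots of det(λI − M) = λ³ − (tr M) λ² + s λ − det M, where s is the sum of the principal 2×2 minors.
tr M = 2 + (-5) + 1 = -2.
s = (2·(-5) − (-4)²) + (2·1 − 2²) + ((-5)·1 − 2²) = -26 + (-2) + (-9) = -37.
det M (expand along row 1) = 2·(-9) − (-4)·(-8) + 2·2 = -46.
Characteristic polynomial: λ³ + 2λ² − 37λ + 46 = 0.
Substitute λ = y + (tr M)/3 = y − 0.666667 to remove the quadratic term: y³ + p·y + q = 0 with p = s − (tr M)²/3 = -38.333333 and q = −2(tr M)³/27 + (tr M)·s/3 − det M = 71.259259.
Three real roots ⇒ use the trigonometric (Viète) form: r = 2√(−p/3) = 7.149204, φ = arccos(3q/(p·r)) = arccos(-0.780061) = 2.465559 rad.
y_k = r·cos(φ/3 − 2πk/3) for k = 0, 1, 2 gives y = 4.867644, 2.100807, -6.968451.
λ_k = y_k − 0.666667 gives λ = 4.2010, 1.4341, -7.6351 (check: the sum is -2.0000 = tr M).

Eigenvalues sorted in increasing order: [-7.6351, 1.4341, 4.2010].


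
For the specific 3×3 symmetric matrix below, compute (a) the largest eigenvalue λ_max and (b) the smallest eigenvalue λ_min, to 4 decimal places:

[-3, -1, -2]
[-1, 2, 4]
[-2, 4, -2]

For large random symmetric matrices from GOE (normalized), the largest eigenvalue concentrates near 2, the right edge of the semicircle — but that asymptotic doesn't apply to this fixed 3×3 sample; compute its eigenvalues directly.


Since M is real symmetric, all three eigenvalues are real; they are the roots of det(λI − M) = λ³ − (tr M) λ² + s λ − det M, where s is the sum of the principal 2×2 minors.
tr M = -3 + 2 + (-2) = -3.
s = ((-3)·2 − (-1)²) + ((-3)·(-2) − (-2)²) + (2·(-2) − 4²) = -7 + 2 + (-20) = -25.
det M (expand along row 1) = (-3)·(-20) − (-1)·10 + (-2)·0 = 70.
Characteristic polynomial: λ³ + 3λ² − 25λ − 70 = 0.
Substitute λ = y + (tr M)/3 = y − 1.000000 to remove the quadratic term: y³ + p·y + q = 0 with p = s − (tr M)²/3 = -28.000000 and q = −2(tr M)³/27 + (tr M)·s/3 − det M = -43.000000.
Three real roots ⇒ use the trigonometric (Viète) form: r = 2√(−p/3) = 6.110101, φ = arccos(3q/(p·r)) = arccos(0.754021) = 0.716634 rad.
y_k = r·cos(φ/3 − 2πk/3) for k = 0, 1, 2 gives y = 5.936599, -1.716262, -4.220336.
λ_k = y_k − 1.000000 gives λ = 4.9366, -2.7163, -5.2203 (check: the sum is -3.0000 = tr M).

Hence λ_max = 4.9366 and λ_min = -5.2203.


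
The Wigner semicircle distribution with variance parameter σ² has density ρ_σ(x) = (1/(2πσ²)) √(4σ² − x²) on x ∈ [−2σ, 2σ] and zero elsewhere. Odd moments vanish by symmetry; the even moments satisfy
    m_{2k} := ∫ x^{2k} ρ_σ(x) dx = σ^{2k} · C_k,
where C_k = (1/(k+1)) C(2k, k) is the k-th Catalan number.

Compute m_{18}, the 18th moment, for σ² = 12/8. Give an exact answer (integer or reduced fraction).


By the scaled semicircle moment identity, m_{2k} = σ^{2k} · C_k with k = 9.
C_9 = (1/(k+1)) · C(2k, k) = (1/10) · C(18, 9) = (1/10) · 48620 = 4862.
σ^{2k} = (σ²)^k = (12/8)^9 = 19683/512.

Therefore m_{18} = σ^{18} · C_9 = (19683/512) · 4862 = 47849373/256.


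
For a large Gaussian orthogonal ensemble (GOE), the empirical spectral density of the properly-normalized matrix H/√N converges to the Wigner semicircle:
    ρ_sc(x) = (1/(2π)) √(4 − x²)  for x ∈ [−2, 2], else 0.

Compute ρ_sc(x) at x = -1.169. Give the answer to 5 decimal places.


ρ_sc(x) = (1/(2π)) √(4 − x²). With x = -1.169:
  4 − x² = 4 − (-1.169)² = 4 − 1.366561 = 2.633439.
  √(4 − x²) = 1.622787.
  1/(2π) = 0.159155.
  ρ_sc(-1.169) = 0.159155 · 1.622787 = 0.258275.

Rounded to 5 decimal places: ρ_sc(-1.169) ≈ 0.25827.


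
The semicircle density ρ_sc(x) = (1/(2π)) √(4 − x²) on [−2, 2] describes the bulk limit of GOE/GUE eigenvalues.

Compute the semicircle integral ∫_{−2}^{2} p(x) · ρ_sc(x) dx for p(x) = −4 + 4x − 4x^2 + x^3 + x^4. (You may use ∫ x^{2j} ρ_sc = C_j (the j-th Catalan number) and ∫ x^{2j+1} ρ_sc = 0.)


Write p(x) = Σ a_i x^i, split into monomials and integrate each against ρ_sc separately.
Using ∫ x^{2j} ρ_sc = C_j = (1/(j+1)) C(2j, j) (Catalan numbers) and ∫ x^{2j+1} ρ_sc = 0 (odd monomials vanish by symmetry):
  i = 0 (even): a_0 · C_{0} = -4 · 1 = -4
  i = 1 (odd): ∫ x^1 ρ_sc = 0 (vanishes)
  i = 2 (even): a_2 · C_{1} = -4 · 1 = -4
  i = 3 (odd): ∫ x^3 ρ_sc = 0 (vanishes)
  i = 4 (even): a_4 · C_{2} = 1 · 2 = 2

Summing the contributions: ∫_{−2}^{2} p(x) ρ_sc(x) dx = (-4) + (-4) + 2 = -6.


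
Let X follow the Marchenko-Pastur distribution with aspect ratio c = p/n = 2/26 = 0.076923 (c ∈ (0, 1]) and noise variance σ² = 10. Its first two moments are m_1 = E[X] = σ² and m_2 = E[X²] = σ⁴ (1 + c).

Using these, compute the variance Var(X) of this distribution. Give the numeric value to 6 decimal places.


m_1 = E[X] = σ² = 10, so m_1² = 100.
m_2 = E[X²] = σ⁴ (1 + c) = 100 · (1 + 0.076923) = 100 · 1.076923 = 107.692308.
(Note m_2 − m_1² simplifies to c · σ⁴ = 0.076923 · 100.)

Var(X) = m_2 − m_1² = 107.692308 − 100 = 7.692308.


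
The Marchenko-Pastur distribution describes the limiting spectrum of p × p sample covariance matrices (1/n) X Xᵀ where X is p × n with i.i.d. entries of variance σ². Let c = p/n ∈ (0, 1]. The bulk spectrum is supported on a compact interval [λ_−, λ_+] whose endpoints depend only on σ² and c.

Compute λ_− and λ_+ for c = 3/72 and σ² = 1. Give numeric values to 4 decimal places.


c = 3/72 = 0.041667; √c = 0.204124.
λ_− = σ² (1 − √c)² = 1 · (1 − 0.204124)² = 1 · (0.795876)² = 0.633418.
λ_+ = σ² (1 + √c)² = 1 · (1 + 0.204124)² = 1 · (1.204124)² = 1.449915.

Rounded to 4 decimal places: λ_− ≈ 0.6334, λ_+ ≈ 1.4499.


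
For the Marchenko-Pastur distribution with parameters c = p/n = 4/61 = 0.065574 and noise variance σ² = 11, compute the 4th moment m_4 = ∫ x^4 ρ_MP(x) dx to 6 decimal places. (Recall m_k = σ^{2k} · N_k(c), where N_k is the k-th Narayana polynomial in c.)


E[X⁴] = σ⁸ (1 + 6c + 6c² + c³) (fourth MP moment). With σ² = 11 (so σ⁸ = 14641) and c = 4/61 = 0.065574: E[X⁴] = 14641 · (1 + 6·0.065574 + 6·(0.065574)² + (0.065574)³) = 14641 · 1.419524.

So E[X^4] = 20783.252365.


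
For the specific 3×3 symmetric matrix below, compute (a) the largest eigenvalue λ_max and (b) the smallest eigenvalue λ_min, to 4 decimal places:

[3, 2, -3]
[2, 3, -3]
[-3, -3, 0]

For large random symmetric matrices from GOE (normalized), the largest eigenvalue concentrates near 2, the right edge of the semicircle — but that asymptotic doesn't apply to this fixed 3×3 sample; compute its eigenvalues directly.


Since M is real symmetric, all three eigenvalues are real; they are the roots of det(λI − M) = λ³ − (tr M) λ² + s λ − det M, where s is the sum of the principal 2×2 minors.
tr M = 3 + 3 + 0 = 6.
s = (3·3 − 2²) + (3·0 − (-3)²) + (3·0 − (-3)²) = 5 + (-9) + (-9) = -13.
det M (expand along row 1) = 3·(-9) − 2·(-9) + (-3)·3 = -18.
Characteristic polynomial: λ³ − 6λ² − 13λ + 18 = 0.
Substitute λ = y + (tr M)/3 = y + 2.000000 to remove the quadratic term: y³ + p·y + q = 0 with p = s − (tr M)²/3 = -25.000000 and q = −2(tr M)³/27 + (tr M)·s/3 − det M = -24.000000.
Three real roots ⇒ use the trigonometric (Viète) form: r = 2√(−p/3) = 5.773503, φ = arccos(3q/(p·r)) = arccos(0.498831) = 1.048547 rad.
y_k = r·cos(φ/3 − 2πk/3) for k = 0, 1, 2 gives y = 5.424429, -1.000000, -4.424429.
λ_k = y_k + 2.000000 gives λ = 7.4244, 1.0000, -2.4244 (check: the sum is 6.0000 = tr M).

Hence λ_max = 7.4244 and λ_min = -2.4244.


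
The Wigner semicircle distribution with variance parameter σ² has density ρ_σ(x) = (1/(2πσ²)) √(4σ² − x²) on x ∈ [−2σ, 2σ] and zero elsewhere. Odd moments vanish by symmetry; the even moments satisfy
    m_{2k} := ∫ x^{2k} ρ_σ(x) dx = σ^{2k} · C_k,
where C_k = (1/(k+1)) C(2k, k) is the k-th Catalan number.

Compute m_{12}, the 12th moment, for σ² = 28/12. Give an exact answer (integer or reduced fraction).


By the scaled semicircle moment identity, m_{2k} = σ^{2k} · C_k with k = 6.
C_6 = (1/(k+1)) · C(2k, k) = (1/7) · C(12, 6) = (1/7) · 924 = 132.
σ^{2k} = (σ²)^k = (28/12)^6 = 117649/729.

Therefore m_{12} = σ^{12} · C_6 = (117649/729) · 132 = 5176556/243.


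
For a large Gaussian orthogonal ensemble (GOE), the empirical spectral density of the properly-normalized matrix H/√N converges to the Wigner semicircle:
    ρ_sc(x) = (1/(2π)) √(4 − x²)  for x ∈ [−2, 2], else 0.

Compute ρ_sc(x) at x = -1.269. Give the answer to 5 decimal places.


ρ_sc(x) = (1/(2π)) √(4 − x²). With x = -1.269:
  4 − x² = 4 − (-1.269)² = 4 − 1.610361 = 2.389639.
  √(4 − x²) = 1.545846.
  1/(2π) = 0.159155.
  ρ_sc(-1.269) = 0.159155 · 1.545846 = 0.246029.

Rounded to 5 decimal places: ρ_sc(-1.269) ≈ 0.24603.


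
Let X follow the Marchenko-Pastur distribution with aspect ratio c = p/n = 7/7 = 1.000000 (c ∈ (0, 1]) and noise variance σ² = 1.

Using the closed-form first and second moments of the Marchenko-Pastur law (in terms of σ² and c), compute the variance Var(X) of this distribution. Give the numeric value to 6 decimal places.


Recall the MP moments m_1 = E[X] = σ² and m_2 = E[X²] = σ⁴ (1 + c).
m_1 = E[X] = σ² = 1, so m_1² = 1.
m_2 = E[X²] = σ⁴ (1 + c) = 1 · (1 + 1.000000) = 1 · 2.000000 = 2.000000.
(Note m_2 − m_1² simplifies to c · σ⁴ = 1.000000 · 1.)

Var(X) = m_2 − m_1² = 2.000000 − 1 = 1.000000.
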